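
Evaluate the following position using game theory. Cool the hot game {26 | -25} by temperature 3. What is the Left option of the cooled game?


Original game: {26 | -25} (a switch {a | b} with a > b).
Cooling by t (for t below the temperature (a - b)/2 = 51/2) taxes each move by t: {a | b} cooled by t is {a - t | b + t}.
Cooling amount: t = 3
Cooled Left option: 26 - 3 = 23
Cooled Right option: -25 + 3 = -22
Cooled game: {23 | -22}
Left option = 23

23


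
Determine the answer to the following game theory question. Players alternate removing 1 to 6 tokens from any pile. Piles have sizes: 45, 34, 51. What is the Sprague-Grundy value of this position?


Subtraction set: {1, 2, 3, 4, 5, 6}
For this subtraction set, G(n) = n mod 7 (period = max + 1 = 7).
Pile 1 (size 45): G(45) = 45 mod 7 = 3
Pile 2 (size 34): G(34) = 34 mod 7 = 6
Pile 3 (size 51): G(51) = 51 mod 7 = 2
Total Grundy value = XOR of all: 3 XOR 6 XOR 2 = 7

7


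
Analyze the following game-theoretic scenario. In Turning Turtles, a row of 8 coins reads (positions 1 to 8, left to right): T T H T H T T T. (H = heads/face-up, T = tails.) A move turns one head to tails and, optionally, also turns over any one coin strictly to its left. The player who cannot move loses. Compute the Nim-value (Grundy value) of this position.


Coins: T T H T H T T T
Key fact: a single head at position k behaves exactly like a Nim heap of size k (turning it to T and optionally flipping a coin at j < k corresponds to moving the heap from k to j, or to 0), and heads combine as a disjunctive sum (two heads at the same place would cancel, matching j XOR j = 0). So the Nim-value is the XOR of the 1-indexed positions of the heads.
Face-up positions (1-indexed): [3, 5]
XOR 0 with 3: 0 XOR 3 = 3
XOR 3 with 5: 3 XOR 5 = 6
Nim-value = 6

6


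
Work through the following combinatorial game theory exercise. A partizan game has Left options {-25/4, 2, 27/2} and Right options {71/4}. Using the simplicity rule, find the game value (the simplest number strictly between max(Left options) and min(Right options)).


Left options: {-25/4, 2, 27/2}, max = 27/2
Right options: {71/4}, min = 71/4
All options are numbers and max(Left) < min(Right), so by the simplicity theorem the value is the simplest (earliest-born) number strictly between 27/2 and 71/4.
Integers 14 through 17 all lie strictly between 27/2 and 71/4.
Among integers, the simplest (lowest birthday = smallest |n|; 0 is born on day 0, +-n on day n) is 14.
No non-integer in the interval can be simpler: if x is a non-integer in the interval, then floor(x) or ceil(x) also lies in the interval (the interval contains an integer), and both are proper prefixes of x's sign expansion, i.e. born earlier. So the game value is 14.
Game value = 14

14


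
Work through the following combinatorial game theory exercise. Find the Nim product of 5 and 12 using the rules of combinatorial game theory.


Nim multiplication is bilinear over XOR: (u XOR v) * w = (u*w) XOR (v*w).
So we split each operand into its bit components and XOR the pairwise Nim products.
5 = 1 + 4 (as XOR of powers of 2).
12 = 4 + 8 (as XOR of powers of 2).
Using the standard Nim-product table on single bits:
  2*2 = 3,   2*4 = 8,   2*8 = 12,
  4*4 = 6,   4*8 = 11,  8*8 = 13,
and  1*x = x (identity), k*l = l*k (commutative).
Pairwise Nim products:
  1 * 4 = 4
  1 * 8 = 8
  4 * 4 = 6
  4 * 8 = 11
XOR them: 4 XOR 8 XOR 6 XOR 11 = 1.
Result: 5 * 12 = 1 (in Nim).

1


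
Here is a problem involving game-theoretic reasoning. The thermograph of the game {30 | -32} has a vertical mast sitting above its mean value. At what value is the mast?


Game = {30 | -32}, a switch {a | b} with numbers a > b.
Its thermograph has left wall a - t and right wall b + t, which meet at t = (a - b)/2, where both equal (a + b)/2. So the mast (mean value) is at (a + b)/2.
Mean = (30 + (-32))/2 = -2/2 = -1

-1


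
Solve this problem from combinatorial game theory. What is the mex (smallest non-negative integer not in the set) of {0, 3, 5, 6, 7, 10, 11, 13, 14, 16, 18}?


Set = {0, 3, 5, 6, 7, 10, 11, 13, 14, 16, 18}
0 is in the set.
1 is NOT in the set. This is the mex.
mex = 1

1


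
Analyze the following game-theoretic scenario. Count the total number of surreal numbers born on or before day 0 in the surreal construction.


Day 0: {|} = 0 is born. Count = 1.
Day n: the number of surreal numbers born by day n is 2^(n+1) - 1.
By day 0: 2^1 - 1 = 1
By day 0: 1 surreal numbers.

1


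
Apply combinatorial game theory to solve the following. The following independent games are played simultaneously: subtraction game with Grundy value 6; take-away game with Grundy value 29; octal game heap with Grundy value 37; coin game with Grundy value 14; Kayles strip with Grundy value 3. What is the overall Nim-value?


By the Sprague-Grundy theorem, the Grundy value of a sum of games is the XOR of individual Grundy values.
subtraction game: Grundy value = 6. Running XOR: 0 XOR 6 = 6
take-away game: Grundy value = 29. Running XOR: 6 XOR 29 = 27
octal game heap: Grundy value = 37. Running XOR: 27 XOR 37 = 62
coin game: Grundy value = 14. Running XOR: 62 XOR 14 = 48
Kayles strip: Grundy value = 3. Running XOR: 48 XOR 3 = 51
The combined Grundy value is 51.

51


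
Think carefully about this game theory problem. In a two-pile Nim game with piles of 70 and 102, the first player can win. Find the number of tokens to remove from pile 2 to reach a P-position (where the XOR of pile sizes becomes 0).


Piles: 70 and 102
Current XOR: 70 XOR 102 = 32 (non-zero, so this is an N-position).
To make the XOR zero, we need to find a move that balances the piles.
For pile 2 (size 102): target = 102 XOR 32 = 70
We reduce pile 2 from 102 to 70.
Tokens removed: 102 - 70 = 32
Verification: 70 XOR 70 = 0

32


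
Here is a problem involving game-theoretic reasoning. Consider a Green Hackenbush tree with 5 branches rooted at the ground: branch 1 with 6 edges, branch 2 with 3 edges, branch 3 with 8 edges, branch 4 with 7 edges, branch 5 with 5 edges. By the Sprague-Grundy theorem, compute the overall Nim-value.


The tree has 5 branches from the ground vertex.
In Green Hackenbush, the Nim-value of a simple path of length k is k.
Branch 1: length 6, Nim-value = 6
Branch 2: length 3, Nim-value = 3
Branch 3: length 8, Nim-value = 8
Branch 4: length 7, Nim-value = 7
Branch 5: length 5, Nim-value = 5
Total Nim-value = XOR of all branch values:
0 XOR 6 = 6
6 XOR 3 = 5
5 XOR 8 = 13
13 XOR 7 = 10
10 XOR 5 = 15
Nim-value of the tree = 15

15


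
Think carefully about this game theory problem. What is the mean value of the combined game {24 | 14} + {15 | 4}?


G1 = {24 | 14}, G2 = {15 | 4}
Each is a switch {a | b} with numbers a > b; its mean value is (a + b)/2, and mean value is additive over game sums: m(G1 + G2) = m(G1) + m(G2).
Mean of G1 = (24 + (14))/2 = 38/2 = 19
Mean of G2 = (15 + (4))/2 = 19/2 = 19/2
Mean of G1 + G2 = 19 + 19/2 = 57/2

57/2


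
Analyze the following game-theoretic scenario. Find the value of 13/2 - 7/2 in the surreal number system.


x = 13/2, y = 7/2
Converting to common denominator: 2
x = 13/2, y = 7/2
x - y = 13/2 - 7/2 = 3

3


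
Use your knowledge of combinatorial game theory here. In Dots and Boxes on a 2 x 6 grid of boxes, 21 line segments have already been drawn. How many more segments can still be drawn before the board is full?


Grid: 2 x 6 boxes, i.e. 3 rows and 7 columns of dots.
Horizontal edges: (rows + 1) * cols = 3 * 6 = 18
Vertical edges: rows * (cols + 1) = 2 * 7 = 14
Total edges: 18 + 14 = 32
Edges drawn: 21
Remaining: 32 - 21 = 11

11


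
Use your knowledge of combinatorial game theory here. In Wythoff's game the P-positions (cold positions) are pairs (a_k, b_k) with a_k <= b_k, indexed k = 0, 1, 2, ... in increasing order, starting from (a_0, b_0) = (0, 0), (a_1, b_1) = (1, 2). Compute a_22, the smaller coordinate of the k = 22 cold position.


By Wythoff's theorem, a_k = floor(k * phi) and b_k = floor(k * phi^2) = a_k + k, where phi = (1 + sqrt(5))/2 is the golden ratio.
phi = (1 + sqrt(5))/2 = 1.618034
k = 22
k * phi = 22 * 1.618034 = 35.596748
a_22 = floor(k * phi) = 35

35


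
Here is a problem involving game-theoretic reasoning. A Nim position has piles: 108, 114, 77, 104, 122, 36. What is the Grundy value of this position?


We need the XOR (exclusive or) of all pile sizes.
After XOR-ing pile 1 (size 108): 0 XOR 108 = 108
After XOR-ing pile 2 (size 114): 108 XOR 114 = 30
After XOR-ing pile 3 (size 77): 30 XOR 77 = 83
After XOR-ing pile 4 (size 104): 83 XOR 104 = 59
After XOR-ing pile 5 (size 122): 59 XOR 122 = 65
After XOR-ing pile 6 (size 36): 65 XOR 36 = 101
The Nim-value of this position is 101.

101


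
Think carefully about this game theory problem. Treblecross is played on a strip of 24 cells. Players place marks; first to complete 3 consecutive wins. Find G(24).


Treblecross: place X on empty cells; 3-in-a-row wins.
Playing within two cells of an existing X lets the opponent win at once, so sensible play treats the cells i-2..i+2 around each X as dead. The player left with no safe cell loses, so this is a normal-play take-away game on strips of safe cells.
Placing X at cell i (0-indexed) of a strip of k safe cells leaves independent strips of sizes max(0, i-2) and max(0, k-i-3). Hence G(k) = mex{ G(max(0,i-2)) XOR G(max(0,k-i-3)) : 0 <= i < k }, with G(0) = 0.
G(1): splits (0,0):0^0=0 -> mex({0}) = 1
G(2): splits (0,0):0^0=0 -> mex({0}) = 1
G(3): splits (0,0):0^0=0 -> mex({0}) = 1
G(4): splits (0,1):0^1=1 (0,0):0^0=0 -> mex({0, 1}) = 2
G(5): splits (0,2):0^1=1 (0,1):0^1=1 (0,0):0^0=0 -> mex({0, 1}) = 2
G(6) = mex({1}) = 0
G(7) = mex({0, 1, 2}) = 3
G(8) = mex({0, 1, 2}) = 3
G(9) = mex({0, 2}) = 1
G(10) = mex({0, 2, 3}) = 1
G(11) = mex({0, 3}) = 1
G(12) = mex({1, 3}) = 0
G(13) = mex({0, 1, 2, 3}) = 4
G(14) = mex({0, 1, 2}) = 3
G(15) = mex({0, 1, 2}) = 3
G(16) = mex({0, 1, 2, 4}) = 3
G(17) = mex({0, 1, 3, 4}) = 2
G(18) = mex({0, 1, 3, 4}) = 2
G(19) = mex({0, 1, 3, 5}) = 2
G(20) = mex({0, 1, 2, 3, 5}) = 4
G(21) = mex({0, 1, 2, 3, 5}) = 4
G(22) = mex({1, 2, 6}) = 0
G(23) = mex({0, 1, 2, 3, 4, 6}) = 5
G(24) = mex({0, 1, 2, 3, 4}) = 5
Therefore G(24) = 5.

5


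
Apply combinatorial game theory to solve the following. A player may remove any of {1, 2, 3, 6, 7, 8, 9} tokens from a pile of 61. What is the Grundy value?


The subtraction set is S = {1, 2, 3, 6, 7, 8, 9}.
G(k) = mex{ G(k - s) : s in S, s <= k }. We compute iteratively: G(0) = 0.
G(1) = mex({0}) = 1
G(2) = mex({0, 1}) = 2
G(3) = mex({0, 1, 2}) = 3
G(4) = mex({1, 2, 3}) = 0
G(5) = mex({0, 2, 3}) = 1
G(6) = mex({0, 1, 3}) = 2
G(7) = mex({0, 1, 2}) = 3
G(8) = mex({0, 1, 2, 3}) = 4
G(9) = mex({0, 1, 2, 3, 4}) = 5
G(10) = mex({0, 1, 2, 3, 4, 5}) = 6
G(11) = mex({0, 1, 2, 3, 4, 5, 6}) = 7
G(12) = mex({0, 1, 2, 3, 5, 6, 7}) = 4
G(13) = mex({0, 1, 2, 3, 4, 6, 7}) = 5
G(14) = mex({1, 2, 3, 4, 5, 7}) = 0
G(15) = mex({0, 2, 3, 4, 5}) = 1
G(16) = mex({0, 1, 3, 4, 5, 6}) = 2
G(17) = mex({0, 1, 2, 4, 5, 6, 7}) = 3
G(18) = mex({1, 2, 3, 4, 5, 6, 7}) = 0
G(19) = mex({0, 2, 3, 4, 5, 6, 7}) = 1
G(20) = mex({0, 1, 3, 4, 5, 7}) = 2
G(21) = mex({0, 1, 2, 4, 5}) = 3
G(22) = mex({0, 1, 2, 3, 5}) = 4
Observe that G(14)..G(22) = 0, 1, 2, 3, 0, 1, 2, 3, 4 repeats G(0)..G(8) = 0, 1, 2, 3, 0, 1, 2, 3, 4.
For k >= max(S) = 9, G(k) is determined by the previous 9 values G(k-9)..G(k-1); a window of 9 consecutive values has recurred shifted by 14, so by induction G(k + 14) = G(k) for all k >= 0: the sequence is periodic from the start with period 14.
One period: G(0..13) = 0, 1, 2, 3, 0, 1, 2, 3, 4, 5, 6, 7, 4, 5.
61 mod 14 = 5, so G(61) = G(5) = 1.

1


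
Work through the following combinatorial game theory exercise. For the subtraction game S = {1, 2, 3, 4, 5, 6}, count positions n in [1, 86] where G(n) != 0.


Subtraction set S = {1, 2, 3, 4, 5, 6}, so G(n) = n mod 7.
G(n) = 0 when n is a multiple of 7.
Multiples of 7 in [1, 86]: 12
N-positions (nonzero Grundy) = 86 - 12 = 74

74


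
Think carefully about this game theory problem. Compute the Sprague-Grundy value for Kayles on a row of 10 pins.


Kayles: a move removes 1 or 2 adjacent pins from a contiguous row.
Removing pins from a row of k leaves two independent rows (a, b) with a + b = k - 1 (one pin) or a + b = k - 2 (two pins); an end removal gives a = 0.
By Sprague-Grundy, G(k) = mex{ G(a) XOR G(b) } over all these splits. G(0) = 0.
G(1): splits (0,0):0^0=0 -> mex({0}) = 1
G(2): splits (0,1):0^1=1 (0,0):0^0=0 -> mex({0, 1}) = 2
G(3): splits (0,2):0^2=2 (1,1):1^1=0 (0,1):0^1=1 -> mex({0, 1, 2}) = 3
G(4): splits (0,3):0^3=3 (1,2):1^2=3 (0,2):0^2=2 (1,1):1^1=0 -> mex({0, 2, 3}) = 1
G(5): splits (0,4):0^1=1 (1,3):1^3=2 (2,2):2^2=0 (0,3):0^3=3 (1,2):1^2=3 -> mex({0, 1, 2, 3}) = 4
G(6) = mex({0, 1, 2, 4}) = 3
G(7) = mex({0, 1, 3, 4, 5}) = 2
G(8) = mex({0, 2, 3, 5, 6}) = 1
G(9) = mex({0, 1, 2, 3, 6, 7}) = 4
G(10) = mex({0, 1, 3, 4, 5, 7}) = 2
Therefore G(10) = 2.

2


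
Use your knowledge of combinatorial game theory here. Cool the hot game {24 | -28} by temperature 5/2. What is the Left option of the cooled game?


Original game: {24 | -28} (a switch {a | b} with a > b).
Cooling by t (for t below the temperature (a - b)/2 = 26) taxes each move by t: {a | b} cooled by t is {a - t | b + t}.
Cooling amount: t = 5/2
Cooled Left option: 24 - 5/2 = 43/2
Cooled Right option: -28 + 5/2 = -51/2
Cooled game: {43/2 | -51/2}
Left option = 43/2

43/2


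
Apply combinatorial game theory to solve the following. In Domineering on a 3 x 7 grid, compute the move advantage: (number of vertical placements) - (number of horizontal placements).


Board is 3 x 7 (rows x cols).
Left (vertical) placements: (rows-1) * cols = 2 * 7 = 14
Right (horizontal) placements: rows * (cols-1) = 3 * 6 = 18
Advantage = Left - Right = 14 - 18 = -4

-4


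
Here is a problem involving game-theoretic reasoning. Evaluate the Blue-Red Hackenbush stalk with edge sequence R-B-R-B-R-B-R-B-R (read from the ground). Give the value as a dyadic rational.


Edges (from ground): R-B-R-B-R-B-R-B-R
By Berlekamp's sign-expansion rule, a Blue-Red Hackenbush stalk has the value of the surreal number whose sign sequence is the edge sequence with B -> + and R -> -.
Sign sequence: -+-+-+-+-
Trace the sign expansion in the surreal number tree, starting from 0:
Edge 1: R (sign -) -> bounds (-inf, 0), value = -1
Edge 2: B (sign +) -> bounds (-1, 0), value = -1/2
Edge 3: R (sign -) -> bounds (-1, -1/2), value = -3/4
Edge 4: B (sign +) -> bounds (-3/4, -1/2), value = -5/8
Edge 5: R (sign -) -> bounds (-3/4, -5/8), value = -11/16
Edge 6: B (sign +) -> bounds (-11/16, -5/8), value = -21/32
Edge 7: R (sign -) -> bounds (-11/16, -21/32), value = -43/64
Edge 8: B (sign +) -> bounds (-43/64, -21/32), value = -85/128
Edge 9: R (sign -) -> bounds (-43/64, -85/128), value = -171/256
Game value = -171/256

-171/256


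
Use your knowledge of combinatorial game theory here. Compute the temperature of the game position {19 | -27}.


The game is {19 | -27}, a switch {a | b} with numbers a > b.
Cooling {a | b} by t gives {a - t | b + t}, which stops being hot when a - t = b + t, i.e. at t = (a - b)/2. So the temperature of a switch is (a - b)/2.
Temperature = (Left option - Right option) / 2
= (19 - (-27)) / 2
= 46 / 2
= 23

23


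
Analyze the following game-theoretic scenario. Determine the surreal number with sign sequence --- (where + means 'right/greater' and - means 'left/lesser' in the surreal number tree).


Sign expansion: ---
Rule: track bounds (lo, hi), initially (-inf, +inf). On '+', the current value becomes lo and we move to the simplest number in (value, hi): value + 1 if hi = +inf, otherwise the midpoint (value + hi)/2. On '-', the current value becomes hi and we move to value - 1 if lo = -inf, otherwise the midpoint (lo + value)/2.
Start at 0.
Step 1: sign = -, move left. Bounds: (-inf, 0). Value = -1
Step 2: sign = -, move left. Bounds: (-inf, -1). Value = -2
Step 3: sign = -, move left. Bounds: (-inf, -2). Value = -3
The surreal number with sign expansion --- is -3.

-3


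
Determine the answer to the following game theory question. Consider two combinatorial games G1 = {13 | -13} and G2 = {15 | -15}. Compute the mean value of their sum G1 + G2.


G1 = {13 | -13}, G2 = {15 | -15}
Each is a switch {a | b} with numbers a > b; its mean value is (a + b)/2, and mean value is additive over game sums: m(G1 + G2) = m(G1) + m(G2).
Mean of G1 = (13 + (-13))/2 = 0/2 = 0
Mean of G2 = (15 + (-15))/2 = 0/2 = 0
Mean of G1 + G2 = 0 + 0 = 0

0


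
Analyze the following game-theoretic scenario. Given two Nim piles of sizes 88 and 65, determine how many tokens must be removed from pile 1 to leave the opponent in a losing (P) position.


Piles: 88 and 65
Current XOR: 88 XOR 65 = 25 (non-zero, so this is an N-position).
To make the XOR zero, we need to find a move that balances the piles.
For pile 1 (size 88): target = 88 XOR 25 = 65
We reduce pile 1 from 88 to 65.
Tokens removed: 88 - 65 = 23
Verification: 65 XOR 65 = 0

23


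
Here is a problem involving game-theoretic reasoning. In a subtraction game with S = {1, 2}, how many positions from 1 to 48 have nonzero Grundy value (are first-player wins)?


Subtraction set S = {1, 2}, so G(n) = n mod 3.
G(n) = 0 when n is a multiple of 3.
Multiples of 3 in [1, 48]: 16
N-positions (nonzero Grundy) = 48 - 16 = 32

32


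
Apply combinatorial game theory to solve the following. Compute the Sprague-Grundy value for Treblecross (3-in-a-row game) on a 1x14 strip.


Treblecross: place X on empty cells; 3-in-a-row wins.
Playing within two cells of an existing X lets the opponent win at once, so sensible play treats the cells i-2..i+2 around each X as dead. The player left with no safe cell loses, so this is a normal-play take-away game on strips of safe cells.
Placing X at cell i (0-indexed) of a strip of k safe cells leaves independent strips of sizes max(0, i-2) and max(0, k-i-3). Hence G(k) = mex{ G(max(0,i-2)) XOR G(max(0,k-i-3)) : 0 <= i < k }, with G(0) = 0.
G(1): splits (0,0):0^0=0 -> mex({0}) = 1
G(2): splits (0,0):0^0=0 -> mex({0}) = 1
G(3): splits (0,0):0^0=0 -> mex({0}) = 1
G(4): splits (0,1):0^1=1 (0,0):0^0=0 -> mex({0, 1}) = 2
G(5): splits (0,2):0^1=1 (0,1):0^1=1 (0,0):0^0=0 -> mex({0, 1}) = 2
G(6) = mex({1}) = 0
G(7) = mex({0, 1, 2}) = 3
G(8) = mex({0, 1, 2}) = 3
G(9) = mex({0, 2}) = 1
G(10) = mex({0, 2, 3}) = 1
G(11) = mex({0, 3}) = 1
G(12) = mex({1, 3}) = 0
G(13) = mex({0, 1, 2, 3}) = 4
G(14) = mex({0, 1, 2}) = 3
Therefore G(14) = 3.

3


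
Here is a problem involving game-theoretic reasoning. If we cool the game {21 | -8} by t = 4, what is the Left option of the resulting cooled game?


Original game: {21 | -8} (a switch {a | b} with a > b).
Cooling by t (for t below the temperature (a - b)/2 = 29/2) taxes each move by t: {a | b} cooled by t is {a - t | b + t}.
Cooling amount: t = 4
Cooled Left option: 21 - 4 = 17
Cooled Right option: -8 + 4 = -4
Cooled game: {17 | -4}
Left option = 17

17


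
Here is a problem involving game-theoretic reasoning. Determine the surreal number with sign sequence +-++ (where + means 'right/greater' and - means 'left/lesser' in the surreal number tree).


Sign expansion: +-++
Rule: track bounds (lo, hi), initially (-inf, +inf). On '+', the current value becomes lo and we move to the simplest number in (value, hi): value + 1 if hi = +inf, otherwise the midpoint (value + hi)/2. On '-', the current value becomes hi and we move to value - 1 if lo = -inf, otherwise the midpoint (lo + value)/2.
Start at 0.
Step 1: sign = +, move right. Bounds: (0, +inf). Value = 1
Step 2: sign = -, move left. Bounds: (0, 1). Value = 1/2
Step 3: sign = +, move right. Bounds: (1/2, 1). Value = 3/4
Step 4: sign = +, move right. Bounds: (3/4, 1). Value = 7/8
The surreal number with sign expansion +-++ is 7/8.

7/8


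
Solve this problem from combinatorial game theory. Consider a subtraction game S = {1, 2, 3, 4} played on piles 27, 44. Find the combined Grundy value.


Subtraction set: {1, 2, 3, 4}
For this subtraction set, G(n) = n mod 5 (period = max + 1 = 5).
Pile 1 (size 27): G(27) = 27 mod 5 = 2
Pile 2 (size 44): G(44) = 44 mod 5 = 4
Total Grundy value = XOR of all: 2 XOR 4 = 6

6


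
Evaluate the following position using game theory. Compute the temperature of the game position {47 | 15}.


The game is {47 | 15}, a switch {a | b} with numbers a > b.
Cooling {a | b} by t gives {a - t | b + t}, which stops being hot when a - t = b + t, i.e. at t = (a - b)/2. So the temperature of a switch is (a - b)/2.
Temperature = (Left option - Right option) / 2
= (47 - (15)) / 2
= 32 / 2
= 16

16


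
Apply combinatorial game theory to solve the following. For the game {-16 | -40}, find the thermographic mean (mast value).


Game = {-16 | -40}, a switch {a | b} with numbers a > b.
Its thermograph has left wall a - t and right wall b + t, which meet at t = (a - b)/2, where both equal (a + b)/2. So the mast (mean value) is at (a + b)/2.
Mean = (-16 + (-40))/2 = -56/2 = -28

-28


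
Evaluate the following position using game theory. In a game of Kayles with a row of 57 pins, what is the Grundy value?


Kayles: a move removes 1 or 2 adjacent pins from a contiguous row.
Removing pins from a row of k leaves two independent rows (a, b) with a + b = k - 1 (one pin) or a + b = k - 2 (two pins); an end removal gives a = 0.
By Sprague-Grundy, G(k) = mex{ G(a) XOR G(b) } over all these splits. G(0) = 0.
G(1): splits (0,0):0^0=0 -> mex({0}) = 1
G(2): splits (0,1):0^1=1 (0,0):0^0=0 -> mex({0, 1}) = 2
G(3): splits (0,2):0^2=2 (1,1):1^1=0 (0,1):0^1=1 -> mex({0, 1, 2}) = 3
G(4): splits (0,3):0^3=3 (1,2):1^2=3 (0,2):0^2=2 (1,1):1^1=0 -> mex({0, 2, 3}) = 1
G(5): splits (0,4):0^1=1 (1,3):1^3=2 (2,2):2^2=0 (0,3):0^3=3 (1,2):1^2=3 -> mex({0, 1, 2, 3}) = 4
G(6) = mex({0, 1, 2, 4}) = 3
G(7) = mex({0, 1, 3, 4, 5}) = 2
G(8) = mex({0, 2, 3, 5, 6}) = 1
G(9) = mex({0, 1, 2, 3, 6, 7}) = 4
G(10) = mex({0, 1, 3, 4, 5, 7}) = 2
G(11) = mex({0, 1, 2, 3, 4, 5}) = 6
G(12) = mex({0, 1, 2, 3, 5, 6, 7}) = 4
G(13) = mex({0, 2, 3, 4, 6, 7}) = 1
G(14) = mex({0, 1, 4, 5, 6, 7}) = 2
G(15) = mex({0, 1, 2, 3, 4, 5, 6}) = 7
G(16) = mex({0, 2, 3, 5, 6, 7}) = 1
G(17) = mex({0, 1, 2, 3, 5, 6, 7}) = 4
G(18) = mex({0, 1, 2, 4, 5, 6}) = 3
G(19) = mex({0, 1, 3, 4, 5, 7}) = 2
G(20) = mex({0, 2, 3, 4, 5, 6, 7}) = 1
G(21) = mex({0, 1, 2, 3, 5, 6, 7}) = 4
G(22) = mex({0, 1, 2, 3, 4, 5, 7}) = 6
G(23) = mex({0, 1, 2, 3, 4, 5, 6}) = 7
G(24) = mex({0, 1, 2, 3, 5, 6, 7}) = 4
G(25) = mex({0, 2, 3, 4, 6, 7}) = 1
G(26) = mex({0, 1, 3, 4, 5, 6, 7}) = 2
G(27) = mex({0, 1, 2, 3, 4, 5, 6, 7}) = 8
G(28) = mex({0, 1, 2, 3, 4, 6, 7, 8}) = 5
G(29) = mex({0, 1, 2, 3, 5, 6, 7, 8, 9}) = 4
G(30) = mex({0, 1, 2, 3, 4, 5, 6, 9, 10}) = 7
G(31) = mex({0, 1, 3, 4, 5, 7, 10, 11}) = 2
G(32) = mex({0, 2, 3, 4, 5, 6, 7, 9, 11}) = 1
G(33) = mex({0, 1, 2, 3, 4, 5, 6, 7, 9, 12}) = 8
G(34) = mex({0, 1, 2, 3, 4, 5, 7, 8, 11, 12}) = 6
G(35) = mex({0, 1, 2, 3, 4, 5, 6, 8, 9, 10, 11}) = 7
G(36) = mex({0, 1, 2, 3, 5, 6, 7, 9, 10}) = 4
G(37) = mex({0, 2, 3, 4, 6, 7, 9, 10, 11, 12}) = 1
G(38) = mex({0, 1, 3, 4, 5, 6, 7, 9, 10, 11, 12}) = 2
G(39) = mex({0, 1, 2, 4, 5, 6, 7, 9, 10, 12, 14}) = 3
G(40) = mex({0, 2, 3, 4, 6, 7, 11, 12, 14}) = 1
G(41) = mex({0, 1, 2, 3, 5, 6, 7, 9, 10, 11, 12}) = 4
G(42) = mex({0, 1, 2, 3, 4, 5, 6, 9, 10}) = 7
G(43) = mex({0, 1, 3, 4, 5, 7, 9, 10, 12, 15}) = 2
G(44) = mex({0, 2, 3, 4, 5, 6, 7, 9, 10, 12, 15}) = 1
G(45) = mex({0, 1, 2, 3, 4, 5, 6, 7, 9, 10, 12, 14}) = 8
G(46) = mex({0, 1, 3, 4, 5, 7, 8, 11, 12, 14}) = 2
G(47) = mex({0, 1, 2, 3, 4, 5, 6, 8, 9, 10, 11, 12}) = 7
G(48) = mex({0, 1, 2, 3, 5, 6, 7, 9, 10}) = 4
G(49) = mex({0, 2, 3, 4, 6, 7, 9, 10, 11, 12, 15}) = 1
G(50) = mex({0, 1, 4, 5, 6, 7, 9, 11, 12, 14, 15}) = 2
G(51) = mex({0, 1, 2, 3, 4, 5, 6, 7, 9, 12, 14, 15}) = 8
G(52) = mex({0, 2, 3, 4, 5, 6, 7, 8, 11, 12, 15}) = 1
G(53) = mex({0, 1, 2, 3, 5, 6, 7, 8, 9, 10, 11, 12}) = 4
G(54) = mex({0, 1, 2, 3, 4, 5, 6, 9, 10}) = 7
G(55) = mex({0, 1, 3, 4, 5, 7, 9, 10, 11, 12}) = 2
G(56) = mex({0, 2, 3, 4, 5, 6, 7, 9, 10, 11, 12, 13, 14}) = 1
G(57) = mex({0, 1, 2, 3, 5, 6, 7, 9, 10, 12, 13, 14, 15}) = 4
Therefore G(57) = 4.

4


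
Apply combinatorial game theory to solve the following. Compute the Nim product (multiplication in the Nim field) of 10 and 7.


Nim multiplication is bilinear over XOR: (u XOR v) * w = (u*w) XOR (v*w).
So we split each operand into its bit components and XOR the pairwise Nim products.
10 = 2 + 8 (as XOR of powers of 2).
7 = 1 + 2 + 4 (as XOR of powers of 2).
Using the standard Nim-product table on single bits:
  2*2 = 3,   2*4 = 8,   2*8 = 12,
  4*4 = 6,   4*8 = 11,  8*8 = 13,
and  1*x = x (identity), k*l = l*k (commutative).
Pairwise Nim products:
  2 * 1 = 2
  2 * 2 = 3
  2 * 4 = 8
  8 * 1 = 8
  8 * 2 = 12
  8 * 4 = 11
XOR them: 2 XOR 3 XOR 8 XOR 8 XOR 12 XOR 11 = 6.
Result: 10 * 7 = 6 (in Nim).

6


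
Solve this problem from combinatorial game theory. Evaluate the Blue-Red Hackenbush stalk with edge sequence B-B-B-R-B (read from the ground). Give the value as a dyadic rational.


Edges (from ground): B-B-B-R-B
By Berlekamp's sign-expansion rule, a Blue-Red Hackenbush stalk has the value of the surreal number whose sign sequence is the edge sequence with B -> + and R -> -.
Sign sequence: +++-+
Trace the sign expansion in the surreal number tree, starting from 0:
Edge 1: B (sign +) -> bounds (0, +inf), value = 1
Edge 2: B (sign +) -> bounds (1, +inf), value = 2
Edge 3: B (sign +) -> bounds (2, +inf), value = 3
Edge 4: R (sign -) -> bounds (2, 3), value = 5/2
Edge 5: B (sign +) -> bounds (5/2, 3), value = 11/4
Game value = 11/4

11/4


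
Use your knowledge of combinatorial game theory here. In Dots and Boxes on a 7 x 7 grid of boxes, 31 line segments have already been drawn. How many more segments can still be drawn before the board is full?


Grid: 7 x 7 boxes, i.e. 8 rows and 8 columns of dots.
Horizontal edges: (rows + 1) * cols = 8 * 7 = 56
Vertical edges: rows * (cols + 1) = 7 * 8 = 56
Total edges: 56 + 56 = 112
Edges drawn: 31
Remaining: 112 - 31 = 81

81


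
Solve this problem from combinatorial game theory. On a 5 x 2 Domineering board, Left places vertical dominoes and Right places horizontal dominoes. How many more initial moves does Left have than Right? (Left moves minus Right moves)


Board is 5 x 2 (rows x cols).
Left (vertical) placements: (rows-1) * cols = 4 * 2 = 8
Right (horizontal) placements: rows * (cols-1) = 5 * 1 = 5
Advantage = Left - Right = 8 - 5 = 3

3


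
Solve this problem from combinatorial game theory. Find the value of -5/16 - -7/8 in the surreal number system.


x = -5/16, y = -7/8
Converting to common denominator: 16
x = -5/16, y = -14/16
x - y = -5/16 - -7/8 = 9/16

9/16


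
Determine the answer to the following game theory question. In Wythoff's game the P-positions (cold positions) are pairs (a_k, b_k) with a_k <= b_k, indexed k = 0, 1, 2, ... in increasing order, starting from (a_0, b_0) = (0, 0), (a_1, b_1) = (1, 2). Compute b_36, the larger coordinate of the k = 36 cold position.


By Wythoff's theorem, a_k = floor(k * phi) and b_k = floor(k * phi^2) = a_k + k, where phi = (1 + sqrt(5))/2 is the golden ratio.
phi = (1 + sqrt(5))/2 = 1.618034
phi^2 = phi + 1 = 2.618034
k = 36
k * phi^2 = 36 * 2.618034 = 94.249224
b_36 = floor(k * phi^2) = 94 (check: a_36 + k = 58 + 36 = 94)

94


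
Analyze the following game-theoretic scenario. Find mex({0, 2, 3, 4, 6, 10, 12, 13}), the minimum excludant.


Set = {0, 2, 3, 4, 6, 10, 12, 13}
0 is in the set.
1 is NOT in the set. This is the mex.
mex = 1

1


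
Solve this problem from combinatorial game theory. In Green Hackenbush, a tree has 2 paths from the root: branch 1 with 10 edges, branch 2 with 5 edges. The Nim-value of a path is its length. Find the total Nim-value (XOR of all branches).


The tree has 2 branches from the ground vertex.
In Green Hackenbush, the Nim-value of a simple path of length k is k.
Branch 1: length 10, Nim-value = 10
Branch 2: length 5, Nim-value = 5
Total Nim-value = XOR of all branch values:
0 XOR 10 = 10
10 XOR 5 = 15
Nim-value of the tree = 15

15


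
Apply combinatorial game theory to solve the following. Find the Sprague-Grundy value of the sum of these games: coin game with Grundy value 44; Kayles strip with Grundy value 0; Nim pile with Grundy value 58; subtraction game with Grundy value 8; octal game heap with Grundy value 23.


By the Sprague-Grundy theorem, the Grundy value of a sum of games is the XOR of individual Grundy values.
coin game: Grundy value = 44. Running XOR: 0 XOR 44 = 44
Kayles strip: Grundy value = 0. Running XOR: 44 XOR 0 = 44
Nim pile: Grundy value = 58. Running XOR: 44 XOR 58 = 22
subtraction game: Grundy value = 8. Running XOR: 22 XOR 8 = 30
octal game heap: Grundy value = 23. Running XOR: 30 XOR 23 = 9
The combined Grundy value is 9.

9


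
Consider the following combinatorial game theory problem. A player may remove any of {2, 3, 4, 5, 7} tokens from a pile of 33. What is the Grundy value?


The subtraction set is S = {2, 3, 4, 5, 7}.
G(k) = mex{ G(k - s) : s in S, s <= k }. We compute iteratively: G(0) = 0.
G(1) = mex({}) = 0
G(2) = mex({0}) = 1
G(3) = mex({0}) = 1
G(4) = mex({0, 1}) = 2
G(5) = mex({0, 1}) = 2
G(6) = mex({0, 1, 2}) = 3
G(7) = mex({0, 1, 2}) = 3
G(8) = mex({0, 1, 2, 3}) = 4
G(9) = mex({1, 2, 3}) = 0
G(10) = mex({1, 2, 3, 4}) = 0
G(11) = mex({0, 2, 3, 4}) = 1
G(12) = mex({0, 2, 3, 4}) = 1
G(13) = mex({0, 1, 3, 4}) = 2
G(14) = mex({0, 1, 3}) = 2
G(15) = mex({0, 1, 2, 4}) = 3
Observe that G(9)..G(15) = 0, 0, 1, 1, 2, 2, 3 repeats G(0)..G(6) = 0, 0, 1, 1, 2, 2, 3.
For k >= max(S) = 7, G(k) is determined by the previous 7 values G(k-7)..G(k-1); a window of 7 consecutive values has recurred shifted by 9, so by induction G(k + 9) = G(k) for all k >= 0: the sequence is periodic from the start with period 9.
One period: G(0..8) = 0, 0, 1, 1, 2, 2, 3, 3, 4.
33 mod 9 = 6, so G(33) = G(6) = 3.

3


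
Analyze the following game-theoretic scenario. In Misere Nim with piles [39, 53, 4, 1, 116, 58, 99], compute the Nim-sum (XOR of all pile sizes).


We need the XOR (exclusive or) of all pile sizes.
After XOR-ing pile 1 (size 39): 0 XOR 39 = 39
After XOR-ing pile 2 (size 53): 39 XOR 53 = 18
After XOR-ing pile 3 (size 4): 18 XOR 4 = 22
After XOR-ing pile 4 (size 1): 22 XOR 1 = 23
After XOR-ing pile 5 (size 116): 23 XOR 116 = 99
After XOR-ing pile 6 (size 58): 99 XOR 58 = 89
After XOR-ing pile 7 (size 99): 89 XOR 99 = 58
The Nim-value of this position is 58.

58


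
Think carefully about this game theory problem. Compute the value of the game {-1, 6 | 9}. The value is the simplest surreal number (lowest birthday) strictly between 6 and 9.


Left options: {-1, 6}, max = 6
Right options: {9}, min = 9
All options are numbers and max(Left) < min(Right), so by the simplicity theorem the value is the simplest (earliest-born) number strictly between 6 and 9.
Integers 7 through 8 all lie strictly between 6 and 9.
Among integers, the simplest (lowest birthday = smallest |n|; 0 is born on day 0, +-n on day n) is 7.
No non-integer in the interval can be simpler: if x is a non-integer in the interval, then floor(x) or ceil(x) also lies in the interval (the interval contains an integer), and both are proper prefixes of x's sign expansion, i.e. born earlier. So the game value is 7.
Game value = 7

7


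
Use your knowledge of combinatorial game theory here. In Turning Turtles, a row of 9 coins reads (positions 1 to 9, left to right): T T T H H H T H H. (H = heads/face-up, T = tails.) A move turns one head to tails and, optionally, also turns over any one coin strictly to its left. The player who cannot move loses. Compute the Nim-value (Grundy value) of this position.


Coins: T T T H H H T H H
Key fact: a single head at position k behaves exactly like a Nim heap of size k (turning it to T and optionally flipping a coin at j < k corresponds to moving the heap from k to j, or to 0), and heads combine as a disjunctive sum (two heads at the same place would cancel, matching j XOR j = 0). So the Nim-value is the XOR of the 1-indexed positions of the heads.
Face-up positions (1-indexed): [4, 5, 6, 8, 9]
XOR 0 with 4: 0 XOR 4 = 4
XOR 4 with 5: 4 XOR 5 = 1
XOR 1 with 6: 1 XOR 6 = 7
XOR 7 with 8: 7 XOR 8 = 15
XOR 15 with 9: 15 XOR 9 = 6
Nim-value = 6

6


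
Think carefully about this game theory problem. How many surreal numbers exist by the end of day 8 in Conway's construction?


Day 0: {|} = 0 is born. Count = 1.
Day n: the number of surreal numbers born by day n is 2^(n+1) - 1.
By day 0: 2^1 - 1 = 1
By day 1: 2^2 - 1 = 3
By day 2: 2^3 - 1 = 7
By day 3: 2^4 - 1 = 15
By day 4: 2^5 - 1 = 31
By day 5: 2^6 - 1 = 63
By day 6: 2^7 - 1 = 127
By day 7: 2^8 - 1 = 255
By day 8: 2^9 - 1 = 511
By day 8: 511 surreal numbers.

511


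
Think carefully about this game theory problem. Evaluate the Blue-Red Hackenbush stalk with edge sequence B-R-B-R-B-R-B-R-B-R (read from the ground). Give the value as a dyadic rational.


Edges (from ground): B-R-B-R-B-R-B-R-B-R
By Berlekamp's sign-expansion rule, a Blue-Red Hackenbush stalk has the value of the surreal number whose sign sequence is the edge sequence with B -> + and R -> -.
Sign sequence: +-+-+-+-+-
Trace the sign expansion in the surreal number tree, starting from 0:
Edge 1: B (sign +) -> bounds (0, +inf), value = 1
Edge 2: R (sign -) -> bounds (0, 1), value = 1/2
Edge 3: B (sign +) -> bounds (1/2, 1), value = 3/4
Edge 4: R (sign -) -> bounds (1/2, 3/4), value = 5/8
Edge 5: B (sign +) -> bounds (5/8, 3/4), value = 11/16
Edge 6: R (sign -) -> bounds (5/8, 11/16), value = 21/32
Edge 7: B (sign +) -> bounds (21/32, 11/16), value = 43/64
Edge 8: R (sign -) -> bounds (21/32, 43/64), value = 85/128
Edge 9: B (sign +) -> bounds (85/128, 43/64), value = 171/256
Edge 10: R (sign -) -> bounds (85/128, 171/256), value = 341/512
Game value = 341/512

341/512


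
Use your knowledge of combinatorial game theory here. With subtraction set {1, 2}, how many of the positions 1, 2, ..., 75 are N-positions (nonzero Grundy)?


Subtraction set S = {1, 2}, so G(n) = n mod 3.
G(n) = 0 when n is a multiple of 3.
Multiples of 3 in [1, 75]: 25
N-positions (nonzero Grundy) = 75 - 25 = 50

50


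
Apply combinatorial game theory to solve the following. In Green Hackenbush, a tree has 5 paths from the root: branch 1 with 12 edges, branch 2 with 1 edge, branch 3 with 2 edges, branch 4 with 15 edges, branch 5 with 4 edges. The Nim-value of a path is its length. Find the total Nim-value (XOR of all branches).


The tree has 5 branches from the ground vertex.
In Green Hackenbush, the Nim-value of a simple path of length k is k.
Branch 1: length 12, Nim-value = 12
Branch 2: length 1, Nim-value = 1
Branch 3: length 2, Nim-value = 2
Branch 4: length 15, Nim-value = 15
Branch 5: length 4, Nim-value = 4
Total Nim-value = XOR of all branch values:
0 XOR 12 = 12
12 XOR 1 = 13
13 XOR 2 = 15
15 XOR 15 = 0
0 XOR 4 = 4
Nim-value of the tree = 4

4


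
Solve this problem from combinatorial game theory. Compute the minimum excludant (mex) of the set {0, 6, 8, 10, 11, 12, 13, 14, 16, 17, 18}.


Set = {0, 6, 8, 10, 11, 12, 13, 14, 16, 17, 18}
0 is in the set.
1 is NOT in the set. This is the mex.
mex = 1

1


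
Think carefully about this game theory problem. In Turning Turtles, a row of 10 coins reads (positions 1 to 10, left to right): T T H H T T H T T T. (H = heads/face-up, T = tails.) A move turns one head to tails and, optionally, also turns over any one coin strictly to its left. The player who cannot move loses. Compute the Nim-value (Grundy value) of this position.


Coins: T T H H T T H T T T
Key fact: a single head at position k behaves exactly like a Nim heap of size k (turning it to T and optionally flipping a coin at j < k corresponds to moving the heap from k to j, or to 0), and heads combine as a disjunctive sum (two heads at the same place would cancel, matching j XOR j = 0). So the Nim-value is the XOR of the 1-indexed positions of the heads.
Face-up positions (1-indexed): [3, 4, 7]
XOR 0 with 3: 0 XOR 3 = 3
XOR 3 with 4: 3 XOR 4 = 7
XOR 7 with 7: 7 XOR 7 = 0
Nim-value = 0

0


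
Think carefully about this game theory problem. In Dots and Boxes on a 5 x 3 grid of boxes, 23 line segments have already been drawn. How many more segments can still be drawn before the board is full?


Grid: 5 x 3 boxes, i.e. 6 rows and 4 columns of dots.
Horizontal edges: (rows + 1) * cols = 6 * 3 = 18
Vertical edges: rows * (cols + 1) = 5 * 4 = 20
Total edges: 18 + 20 = 38
Edges drawn: 23
Remaining: 38 - 23 = 15

15


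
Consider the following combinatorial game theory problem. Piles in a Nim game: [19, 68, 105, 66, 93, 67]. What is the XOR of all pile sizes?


We need the XOR (exclusive or) of all pile sizes.
After XOR-ing pile 1 (size 19): 0 XOR 19 = 19
After XOR-ing pile 2 (size 68): 19 XOR 68 = 87
After XOR-ing pile 3 (size 105): 87 XOR 105 = 62
After XOR-ing pile 4 (size 66): 62 XOR 66 = 124
After XOR-ing pile 5 (size 93): 124 XOR 93 = 33
After XOR-ing pile 6 (size 67): 33 XOR 67 = 98
The Nim-value of this position is 98.

98


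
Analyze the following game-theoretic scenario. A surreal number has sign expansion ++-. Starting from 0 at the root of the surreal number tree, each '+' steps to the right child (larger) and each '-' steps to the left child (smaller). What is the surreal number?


Sign expansion: ++-
Rule: track bounds (lo, hi), initially (-inf, +inf). On '+', the current value becomes lo and we move to the simplest number in (value, hi): value + 1 if hi = +inf, otherwise the midpoint (value + hi)/2. On '-', the current value becomes hi and we move to value - 1 if lo = -inf, otherwise the midpoint (lo + value)/2.
Start at 0.
Step 1: sign = +, move right. Bounds: (0, +inf). Value = 1
Step 2: sign = +, move right. Bounds: (1, +inf). Value = 2
Step 3: sign = -, move left. Bounds: (1, 2). Value = 3/2
The surreal number with sign expansion ++- is 3/2.

3/2


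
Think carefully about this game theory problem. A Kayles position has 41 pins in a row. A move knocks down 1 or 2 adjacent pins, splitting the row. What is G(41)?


Kayles: a move removes 1 or 2 adjacent pins from a contiguous row.
Removing pins from a row of k leaves two independent rows (a, b) with a + b = k - 1 (one pin) or a + b = k - 2 (two pins); an end removal gives a = 0.
By Sprague-Grundy, G(k) = mex{ G(a) XOR G(b) } over all these splits. G(0) = 0.
G(1): splits (0,0):0^0=0 -> mex({0}) = 1
G(2): splits (0,1):0^1=1 (0,0):0^0=0 -> mex({0, 1}) = 2
G(3): splits (0,2):0^2=2 (1,1):1^1=0 (0,1):0^1=1 -> mex({0, 1, 2}) = 3
G(4): splits (0,3):0^3=3 (1,2):1^2=3 (0,2):0^2=2 (1,1):1^1=0 -> mex({0, 2, 3}) = 1
G(5): splits (0,4):0^1=1 (1,3):1^3=2 (2,2):2^2=0 (0,3):0^3=3 (1,2):1^2=3 -> mex({0, 1, 2, 3}) = 4
G(6) = mex({0, 1, 2, 4}) = 3
G(7) = mex({0, 1, 3, 4, 5}) = 2
G(8) = mex({0, 2, 3, 5, 6}) = 1
G(9) = mex({0, 1, 2, 3, 6, 7}) = 4
G(10) = mex({0, 1, 3, 4, 5, 7}) = 2
G(11) = mex({0, 1, 2, 3, 4, 5}) = 6
G(12) = mex({0, 1, 2, 3, 5, 6, 7}) = 4
G(13) = mex({0, 2, 3, 4, 6, 7}) = 1
G(14) = mex({0, 1, 4, 5, 6, 7}) = 2
G(15) = mex({0, 1, 2, 3, 4, 5, 6}) = 7
G(16) = mex({0, 2, 3, 5, 6, 7}) = 1
G(17) = mex({0, 1, 2, 3, 5, 6, 7}) = 4
G(18) = mex({0, 1, 2, 4, 5, 6}) = 3
G(19) = mex({0, 1, 3, 4, 5, 7}) = 2
G(20) = mex({0, 2, 3, 4, 5, 6, 7}) = 1
G(21) = mex({0, 1, 2, 3, 5, 6, 7}) = 4
G(22) = mex({0, 1, 2, 3, 4, 5, 7}) = 6
G(23) = mex({0, 1, 2, 3, 4, 5, 6}) = 7
G(24) = mex({0, 1, 2, 3, 5, 6, 7}) = 4
G(25) = mex({0, 2, 3, 4, 6, 7}) = 1
G(26) = mex({0, 1, 3, 4, 5, 6, 7}) = 2
G(27) = mex({0, 1, 2, 3, 4, 5, 6, 7}) = 8
G(28) = mex({0, 1, 2, 3, 4, 6, 7, 8}) = 5
G(29) = mex({0, 1, 2, 3, 5, 6, 7, 8, 9}) = 4
G(30) = mex({0, 1, 2, 3, 4, 5, 6, 9, 10}) = 7
G(31) = mex({0, 1, 3, 4, 5, 7, 10, 11}) = 2
G(32) = mex({0, 2, 3, 4, 5, 6, 7, 9, 11}) = 1
G(33) = mex({0, 1, 2, 3, 4, 5, 6, 7, 9, 12}) = 8
G(34) = mex({0, 1, 2, 3, 4, 5, 7, 8, 11, 12}) = 6
G(35) = mex({0, 1, 2, 3, 4, 5, 6, 8, 9, 10, 11}) = 7
G(36) = mex({0, 1, 2, 3, 5, 6, 7, 9, 10}) = 4
G(37) = mex({0, 2, 3, 4, 6, 7, 9, 10, 11, 12}) = 1
G(38) = mex({0, 1, 3, 4, 5, 6, 7, 9, 10, 11, 12}) = 2
G(39) = mex({0, 1, 2, 4, 5, 6, 7, 9, 10, 12, 14}) = 3
G(40) = mex({0, 2, 3, 4, 6, 7, 11, 12, 14}) = 1
G(41) = mex({0, 1, 2, 3, 5, 6, 7, 9, 10, 11, 12}) = 4
Therefore G(41) = 4.

4


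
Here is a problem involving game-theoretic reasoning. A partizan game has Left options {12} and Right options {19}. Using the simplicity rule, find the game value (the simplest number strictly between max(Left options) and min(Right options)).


Left options: {12}, max = 12
Right options: {19}, min = 19
All options are numbers and max(Left) < min(Right), so by the simplicity theorem the value is the simplest (earliest-born) number strictly between 12 and 19.
Integers 13 through 18 all lie strictly between 12 and 19.
Among integers, the simplest (lowest birthday = smallest |n|; 0 is born on day 0, +-n on day n) is 13.
No non-integer in the interval can be simpler: if x is a non-integer in the interval, then floor(x) or ceil(x) also lies in the interval (the interval contains an integer), and both are proper prefixes of x's sign expansion, i.e. born earlier. So the game value is 13.
Game value = 13

13
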